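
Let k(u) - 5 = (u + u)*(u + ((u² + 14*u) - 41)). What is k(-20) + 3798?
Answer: 1443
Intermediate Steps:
k(u) = 5 + 2*u*(-41 + u² + 15*u) (k(u) = 5 + (u + u)*(u + ((u² + 14*u) - 41)) = 5 + (2*u)*(u + (-41 + u² + 14*u)) = 5 + (2*u)*(-41 + u² + 15*u) = 5 + 2*u*(-41 + u² + 15*u))
k(-20) + 3798 = (5 - 82*(-20) + 2*(-20)³ + 30*(-20)²) + 3798 = (5 + 1640 + 2*(-8000) + 30*400) + 3798 = (5 + 1640 - 16000 + 12000) + 3798 = -2355 + 3798 = 1443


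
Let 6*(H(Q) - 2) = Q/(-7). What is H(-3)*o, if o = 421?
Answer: 12209/14 ≈ 872.07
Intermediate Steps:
H(Q) = 2 - Q/42 (H(Q) = 2 + (Q/(-7))/6 = 2 + (Q*(-⅐))/6 = 2 + (-Q/7)/6 = 2 - Q/42)
H(-3)*o = (2 - 1/42*(-3))*421 = (2 + 1/14)*421 = (29/14)*421 = 12209/14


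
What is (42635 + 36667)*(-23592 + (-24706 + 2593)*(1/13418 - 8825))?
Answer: 103813014478207131/6709 ≈ 1.5474e+13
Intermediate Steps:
(42635 + 36667)*(-23592 + (-24706 + 2593)*(1/13418 - 8825)) = 79302*(-23592 - 22113*(1/13418 - 8825)) = 79302*(-23592 - 22113*(-118413849/13418)) = 79302*(-23592 + 2618485442937/13418) = 79302*(2618168885481/13418) = 103813014478207131/6709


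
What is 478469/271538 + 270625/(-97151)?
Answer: -1173966497/1146964706 ≈ -1.0235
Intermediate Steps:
478469/271538 + 270625/(-97151) = 478469*(1/271538) + 270625*(-1/97151) = 20803/11806 - 270625/97151 = -1173966497/1146964706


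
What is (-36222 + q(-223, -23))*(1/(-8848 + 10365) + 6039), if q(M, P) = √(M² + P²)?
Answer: -331835682408/1517 + 9161164*√50258/1517 ≈ -2.1739e+8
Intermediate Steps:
(-36222 + q(-223, -23))*(1/(-8848 + 10365) + 6039) = (-36222 + √((-223)² + (-23)²))*(1/(-8848 + 10365) + 6039) = (-36222 + √(49729 + 529))*(1/1517 + 6039) = (-36222 + √50258)*(1/1517 + 6039) = (-36222 + √50258)*(9161164/1517) = -331835682408/1517 + 9161164*√50258/1517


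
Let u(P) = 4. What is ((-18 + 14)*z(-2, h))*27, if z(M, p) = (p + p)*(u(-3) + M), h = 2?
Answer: -864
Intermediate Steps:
z(M, p) = 2*p*(4 + M) (z(M, p) = (p + p)*(4 + M) = (2*p)*(4 + M) = 2*p*(4 + M))
((-18 + 14)*z(-2, h))*27 = ((-18 + 14)*(2*2*(4 - 2)))*27 = -8*2*2*27 = -4*8*27 = -32*27 = -864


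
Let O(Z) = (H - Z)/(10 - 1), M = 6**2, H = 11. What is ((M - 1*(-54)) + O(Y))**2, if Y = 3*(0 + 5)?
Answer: 649636/81 ≈ 8020.2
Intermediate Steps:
Y = 15 (Y = 3*5 = 15)
M = 36
O(Z) = 11/9 - Z/9 (O(Z) = (11 - Z)/(10 - 1) = (11 - Z)/9 = (11 - Z)*(1/9) = 11/9 - Z/9)
((M - 1*(-54)) + O(Y))**2 = ((36 - 1*(-54)) + (11/9 - 1/9*15))**2 = ((36 + 54) + (11/9 - 5/3))**2 = (90 - 4/9)**2 = (806/9)**2 = 649636/81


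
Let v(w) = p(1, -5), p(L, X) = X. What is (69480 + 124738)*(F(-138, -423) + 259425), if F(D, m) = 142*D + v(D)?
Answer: 46578137632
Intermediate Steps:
v(w) = -5
F(D, m) = -5 + 142*D (F(D, m) = 142*D - 5 = -5 + 142*D)
(69480 + 124738)*(F(-138, -423) + 259425) = (69480 + 124738)*((-5 + 142*(-138)) + 259425) = 194218*((-5 - 19596) + 259425) = 194218*(-19601 + 259425) = 194218*239824 = 46578137632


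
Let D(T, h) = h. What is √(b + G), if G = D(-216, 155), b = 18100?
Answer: √18255 ≈ 135.11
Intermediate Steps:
G = 155
√(b + G) = √(18100 + 155) = √18255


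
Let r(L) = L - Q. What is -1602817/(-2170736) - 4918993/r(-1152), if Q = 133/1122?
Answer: 11982603006558565/2806060500272 ≈ 4270.3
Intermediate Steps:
Q = 133/1122 (Q = 133*(1/1122) = 133/1122 ≈ 0.11854)
r(L) = -133/1122 + L (r(L) = L - 1*133/1122 = L - 133/1122 = -133/1122 + L)
-1602817/(-2170736) - 4918993/r(-1152) = -1602817/(-2170736) - 4918993/(-133/1122 - 1152) = -1602817*(-1/2170736) - 4918993/(-1292677/1122) = 1602817/2170736 - 4918993*(-1122/1292677) = 1602817/2170736 + 5519110146/1292677 = 11982603006558565/2806060500272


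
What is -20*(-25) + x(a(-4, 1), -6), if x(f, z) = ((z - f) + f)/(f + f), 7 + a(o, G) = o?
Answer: 5503/11 ≈ 500.27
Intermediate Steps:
a(o, G) = -7 + o
x(f, z) = z/(2*f) (x(f, z) = z/((2*f)) = z*(1/(2*f)) = z/(2*f))
-20*(-25) + x(a(-4, 1), -6) = -20*(-25) + (1/2)*(-6)/(-7 - 4) = 500 + (1/2)*(-6)/(-11) = 500 + (1/2)*(-6)*(-1/11) = 500 + 3/11 = 5503/11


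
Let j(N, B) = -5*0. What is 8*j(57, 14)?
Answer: 0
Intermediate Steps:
j(N, B) = 0
8*j(57, 14) = 8*0 = 0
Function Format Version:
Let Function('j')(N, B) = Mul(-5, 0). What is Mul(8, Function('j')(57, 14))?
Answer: 0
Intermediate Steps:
Function('j')(N, B) = 0
Mul(8, Function('j')(57, 14)) = Mul(8, 0) = 0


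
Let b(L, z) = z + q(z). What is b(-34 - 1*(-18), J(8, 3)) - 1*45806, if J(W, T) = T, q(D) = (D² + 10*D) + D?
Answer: -45761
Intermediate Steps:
q(D) = D² + 11*D
b(L, z) = z + z*(11 + z)
b(-34 - 1*(-18), J(8, 3)) - 1*45806 = 3*(12 + 3) - 1*45806 = 3*15 - 45806 = 45 - 45806 = -45761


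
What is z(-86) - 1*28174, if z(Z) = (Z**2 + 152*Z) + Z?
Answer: -33936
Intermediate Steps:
z(Z) = Z**2 + 153*Z
z(-86) - 1*28174 = -86*(153 - 86) - 1*28174 = -86*67 - 28174 = -5762 - 28174 = -33936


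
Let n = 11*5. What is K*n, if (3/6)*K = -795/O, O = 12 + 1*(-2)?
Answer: -8745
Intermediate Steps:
O = 10 (O = 12 - 2 = 10)
n = 55
K = -159 (K = 2*(-795/10) = 2*(-795*⅒) = 2*(-159/2) = -159)
K*n = -159*55 = -8745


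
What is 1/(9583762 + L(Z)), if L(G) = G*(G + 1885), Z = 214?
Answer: 1/10032948 ≈ 9.9672e-8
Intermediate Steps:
L(G) = G*(1885 + G)
1/(9583762 + L(Z)) = 1/(9583762 + 214*(1885 + 214)) = 1/(9583762 + 214*2099) = 1/(9583762 + 449186) = 1/10032948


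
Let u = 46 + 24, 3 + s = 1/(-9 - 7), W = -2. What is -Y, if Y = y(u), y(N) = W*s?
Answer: -49/8 ≈ -6.1250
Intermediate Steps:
s = -49/16 (s = -3 + 1/(-9 - 7) = -3 + 1/(-16) = -3 - 1/16 = -49/16 ≈ -3.0625)
u = 70
y(N) = 49/8 (y(N) = -2*(-49/16) = 49/8)
Y = 49/8 ≈ 6.1250
-Y = -1*49/8 = -49/8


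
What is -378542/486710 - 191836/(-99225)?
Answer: 797252423/689911425 ≈ 1.1556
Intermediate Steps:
-378542/486710 - 191836/(-99225) = -378542*1/486710 - 191836*(-1/99225) = -189271/243355 + 191836/99225 = 797252423/689911425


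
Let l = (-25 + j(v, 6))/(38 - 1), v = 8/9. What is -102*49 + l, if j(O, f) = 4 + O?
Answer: -1664515/333 ≈ -4998.5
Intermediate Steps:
v = 8/9 (v = 8*(⅑) = 8/9 ≈ 0.88889)
l = -181/333 (l = (-25 + (4 + 8/9))/(38 - 1) = (-25 + 44/9)/37 = -181/9*1/37 = -181/333 ≈ -0.54354)
-102*49 + l = -102*49 - 181/333 = -4998 - 181/333 = -1664515/333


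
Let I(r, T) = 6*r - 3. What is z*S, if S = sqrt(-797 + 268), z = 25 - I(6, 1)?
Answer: -184*I ≈ -184.0*I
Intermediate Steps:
I(r, T) = -3 + 6*r
z = -8 (z = 25 - (-3 + 6*6) = 25 - (-3 + 36) = 25 - 1*33 = 25 - 33 = -8)
S = 23*I (S = sqrt(-529) = 23*I ≈ 23.0*I)
z*S = -184*I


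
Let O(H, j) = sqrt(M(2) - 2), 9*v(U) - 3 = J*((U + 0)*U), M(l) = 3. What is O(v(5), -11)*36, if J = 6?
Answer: 36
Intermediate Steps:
v(U) = 1/3 + 2*U**2/3 (v(U) = 1/3 + (6*((U + 0)*U))/9 = 1/3 + (6*(U*U))/9 = 1/3 + (6*U**2)/9 = 1/3 + 2*U**2/3)
O(H, j) = 1 (O(H, j) = sqrt(3 - 2) = sqrt(1) = 1)
O(v(5), -11)*36 = 1*36 = 36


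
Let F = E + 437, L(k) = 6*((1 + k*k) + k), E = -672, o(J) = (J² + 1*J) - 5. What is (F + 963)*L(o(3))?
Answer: 248976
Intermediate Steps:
o(J) = -5 + J + J² (o(J) = (J² + J) - 5 = (J + J²) - 5 = -5 + J + J²)
L(k) = 6 + 6*k + 6*k² (L(k) = 6*((1 + k²) + k) = 6*(1 + k + k²) = 6 + 6*k + 6*k²)
F = -235 (F = -672 + 437 = -235)
(F + 963)*L(o(3)) = (-235 + 963)*(6 + 6*(-5 + 3 + 3²) + 6*(-5 + 3 + 3²)²) = 728*(6 + 6*(-5 + 3 + 9) + 6*(-5 + 3 + 9)²) = 728*(6 + 6*7 + 6*7²) = 728*(6 + 42 + 6*49) = 728*(6 + 42 + 294) = 728*342 = 248976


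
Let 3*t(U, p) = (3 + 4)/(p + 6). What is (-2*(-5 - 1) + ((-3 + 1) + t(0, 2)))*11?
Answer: 2717/24 ≈ 113.21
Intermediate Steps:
t(U, p) = 7/(3*(6 + p)) (t(U, p) = ((3 + 4)/(p + 6))/3 = (7/(6 + p))/3 = 7/(3*(6 + p)))
(-2*(-5 - 1) + ((-3 + 1) + t(0, 2)))*11 = (-2*(-5 - 1) + ((-3 + 1) + 7/(3*(6 + 2))))*11 = (-2*(-6) + (-2 + (7/3)/8))*11 = (12 + (-2 + (7/3)*(⅛)))*11 = (12 + (-2 + 7/24))*11 = (12 - 41/24)*11 = (247/24)*11 = 2717/24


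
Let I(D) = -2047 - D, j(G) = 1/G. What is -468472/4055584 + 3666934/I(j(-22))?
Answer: -2405848467703/1342905252 ≈ -1791.5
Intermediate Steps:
-468472/4055584 + 3666934/I(j(-22)) = -468472/4055584 + 3666934/(-2047 - 1/(-22)) = -468472*1/4055584 + 3666934/(-2047 - 1*(-1/22)) = -58559/506948 + 3666934/(-2047 + 1/22) = -58559/506948 + 3666934/(-45033/22) = -58559/506948 + 3666934*(-22/45033) = -58559/506948 - 4745444/2649 = -2405848467703/1342905252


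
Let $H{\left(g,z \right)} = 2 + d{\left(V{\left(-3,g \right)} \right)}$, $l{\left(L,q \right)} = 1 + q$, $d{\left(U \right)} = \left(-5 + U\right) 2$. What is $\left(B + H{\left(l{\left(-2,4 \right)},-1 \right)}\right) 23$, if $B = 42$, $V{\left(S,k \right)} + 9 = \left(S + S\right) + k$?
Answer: $322$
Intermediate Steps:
$V{\left(S,k \right)} = -9 + k + 2 S$ ($V{\left(S,k \right)} = -9 + \left(\left(S + S\right) + k\right) = -9 + \left(2 S + k\right) = -9 + \left(k + 2 S\right) = -9 + k + 2 S$)
$d{\left(U \right)} = -10 + 2 U$
$H{\left(g,z \right)} = -38 + 2 g$ ($H{\left(g,z \right)} = 2 + \left(-10 + 2 \left(-9 + g + 2 \left(-3\right)\right)\right) = 2 + \left(-10 + 2 \left(-9 + g - 6\right)\right) = 2 + \left(-10 + 2 \left(-15 + g\right)\right) = 2 + \left(-10 + \left(-30 + 2 g\right)\right) = 2 + \left(-40 + 2 g\right) = -38 + 2 g$)
$\left(B + H{\left(l{\left(-2,4 \right)},-1 \right)}\right) 23 = \left(42 - \left(38 - 2 \left(1 + 4\right)\right)\right) 23 = \left(42 + \left(-38 + 2 \cdot 5\right)\right) 23 = \left(42 + \left(-38 + 10\right)\right) 23 = \left(42 - 28\right) 23 = 14 \cdot 23 = 322$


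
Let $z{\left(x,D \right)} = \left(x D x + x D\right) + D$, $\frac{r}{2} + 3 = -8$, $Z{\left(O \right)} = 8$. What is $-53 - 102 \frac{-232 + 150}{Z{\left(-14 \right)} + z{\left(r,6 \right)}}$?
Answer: $- \frac{69647}{1393} \approx -49.998$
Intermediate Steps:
$r = -22$ ($r = -6 + 2 \left(-8\right) = -6 - 16 = -22$)
$z{\left(x,D \right)} = D + D x + D x^{2}$ ($z{\left(x,D \right)} = \left(D x x + D x\right) + D = \left(D x^{2} + D x\right) + D = \left(D x + D x^{2}\right) + D = D + D x + D x^{2}$)
$-53 - 102 \frac{-232 + 150}{Z{\left(-14 \right)} + z{\left(r,6 \right)}} = -53 - 102 \frac{-232 + 150}{8 + 6 \left(1 - 22 + \left(-22\right)^{2}\right)} = -53 - 102 \left(- \frac{82}{8 + 6 \left(1 - 22 + 484\right)}\right) = -53 - 102 \left(- \frac{82}{8 + 6 \cdot 463}\right) = -53 - 102 \left(- \frac{82}{8 + 2778}\right) = -53 - 102 \left(- \frac{82}{2786}\right) = -53 - 102 \left(\left(-82\right) \frac{1}{2786}\right) = -53 - - \frac{4182}{1393} = -53 + \frac{4182}{1393} = - \frac{69647}{1393}$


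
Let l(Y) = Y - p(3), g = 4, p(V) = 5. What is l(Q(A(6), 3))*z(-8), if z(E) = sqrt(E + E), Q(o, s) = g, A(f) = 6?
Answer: -4*I ≈ -4.0*I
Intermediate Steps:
Q(o, s) = 4
z(E) = sqrt(2)*sqrt(E) (z(E) = sqrt(2*E) = sqrt(2)*sqrt(E))
l(Y) = -5 + Y (l(Y) = Y - 1*5 = Y - 5 = -5 + Y)
l(Q(A(6), 3))*z(-8) = (-5 + 4)*(sqrt(2)*sqrt(-8)) = -sqrt(2)*2*I*sqrt(2) = -4*I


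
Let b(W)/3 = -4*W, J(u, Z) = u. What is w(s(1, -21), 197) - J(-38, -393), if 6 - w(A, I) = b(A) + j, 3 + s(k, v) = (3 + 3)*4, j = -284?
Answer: 580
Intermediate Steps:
s(k, v) = 21 (s(k, v) = -3 + (3 + 3)*4 = -3 + 6*4 = -3 + 24 = 21)
b(W) = -12*W (b(W) = 3*(-4*W) = -12*W)
w(A, I) = 290 + 12*A (w(A, I) = 6 - (-12*A - 284) = 6 - (-284 - 12*A) = 6 + (284 + 12*A) = 290 + 12*A)
w(s(1, -21), 197) - J(-38, -393) = (290 + 12*21) - 1*(-38) = (290 + 252) + 38 = 542 + 38 = 580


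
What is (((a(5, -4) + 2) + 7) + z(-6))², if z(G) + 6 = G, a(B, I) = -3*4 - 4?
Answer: 361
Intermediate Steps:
a(B, I) = -16 (a(B, I) = -12 - 4 = -16)
z(G) = -6 + G
(((a(5, -4) + 2) + 7) + z(-6))² = (((-16 + 2) + 7) + (-6 - 6))² = ((-14 + 7) - 12)² = (-7 - 12)² = (-19)² = 361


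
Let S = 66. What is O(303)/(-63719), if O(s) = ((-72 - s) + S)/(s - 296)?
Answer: 309/446033 ≈ 0.00069277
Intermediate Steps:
O(s) = (-6 - s)/(-296 + s) (O(s) = ((-72 - s) + 66)/(s - 296) = (-6 - s)/(-296 + s))
O(303)/(-63719) = ((-6 - 1*303)/(-296 + 303))/(-63719) = ((-6 - 303)/7)*(-1/63719) = ((⅐)*(-309))*(-1/63719) = -309/7*(-1/63719) = 309/446033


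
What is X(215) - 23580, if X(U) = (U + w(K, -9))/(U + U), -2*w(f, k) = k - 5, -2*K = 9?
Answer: -5069589/215 ≈ -23579.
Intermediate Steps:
K = -9/2 (K = -1/2*9 = -9/2 ≈ -4.5000)
w(f, k) = 5/2 - k/2 (w(f, k) = -(k - 5)/2 = -(-5 + k)/2 = 5/2 - k/2)
X(U) = (7 + U)/(2*U) (X(U) = (U + (5/2 - 1/2*(-9)))/(U + U) = (U + (5/2 + 9/2))/((2*U)) = (U + 7)*(1/(2*U)) = (7 + U)*(1/(2*U)) = (7 + U)/(2*U))
X(215) - 23580 = (1/2)*(7 + 215)/215 - 23580 = (1/2)*(1/215)*222 - 23580 = 111/215 - 23580 = -5069589/215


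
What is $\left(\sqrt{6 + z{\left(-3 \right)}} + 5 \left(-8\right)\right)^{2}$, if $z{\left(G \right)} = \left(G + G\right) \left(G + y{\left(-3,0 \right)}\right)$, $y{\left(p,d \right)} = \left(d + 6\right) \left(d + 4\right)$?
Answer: $1480 - 160 i \sqrt{30} \approx 1480.0 - 876.36 i$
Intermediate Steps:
$y{\left(p,d \right)} = \left(4 + d\right) \left(6 + d\right)$ ($y{\left(p,d \right)} = \left(6 + d\right) \left(4 + d\right) = \left(4 + d\right) \left(6 + d\right)$)
$z{\left(G \right)} = 2 G \left(24 + G\right)$ ($z{\left(G \right)} = \left(G + G\right) \left(G + \left(24 + 0^{2} + 10 \cdot 0\right)\right) = 2 G \left(G + \left(24 + 0 + 0\right)\right) = 2 G \left(G + 24\right) = 2 G \left(24 + G\right)$)
$\left(\sqrt{6 + z{\left(-3 \right)}} + 5 \left(-8\right)\right)^{2} = \left(\sqrt{6 + 2 \left(-3\right) \left(24 - 3\right)} + 5 \left(-8\right)\right)^{2} = \left(\sqrt{6 + 2 \left(-3\right) 21} - 40\right)^{2} = \left(\sqrt{6 - 126} - 40\right)^{2} = \left(\sqrt{-120} - 40\right)^{2} = \left(2 i \sqrt{30} - 40\right)^{2} = \left(-40 + 2 i \sqrt{30}\right)^{2}$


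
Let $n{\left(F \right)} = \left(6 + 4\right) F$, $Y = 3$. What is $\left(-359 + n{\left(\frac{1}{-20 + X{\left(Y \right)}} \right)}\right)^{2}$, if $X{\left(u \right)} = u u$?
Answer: $\frac{15673681}{121} \approx 1.2953 \cdot 10^{5}$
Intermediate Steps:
$X{\left(u \right)} = u^{2}$
$n{\left(F \right)} = 10 F$
$\left(-359 + n{\left(\frac{1}{-20 + X{\left(Y \right)}} \right)}\right)^{2} = \left(-359 + \frac{10}{-20 + 3^{2}}\right)^{2} = \left(-359 + \frac{10}{-20 + 9}\right)^{2} = \left(-359 + \frac{10}{-11}\right)^{2} = \left(-359 + 10 \left(- \frac{1}{11}\right)\right)^{2} = \left(-359 - \frac{10}{11}\right)^{2} = \left(- \frac{3959}{11}\right)^{2} = \frac{15673681}{121}$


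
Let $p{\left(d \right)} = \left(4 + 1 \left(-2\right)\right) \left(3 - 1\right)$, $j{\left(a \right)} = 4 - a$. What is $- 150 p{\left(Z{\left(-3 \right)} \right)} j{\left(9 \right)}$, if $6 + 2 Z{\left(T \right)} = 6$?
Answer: $3000$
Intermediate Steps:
$Z{\left(T \right)} = 0$ ($Z{\left(T \right)} = -3 + \frac{1}{2} \cdot 6 = -3 + 3 = 0$)
$p{\left(d \right)} = 4$ ($p{\left(d \right)} = \left(4 - 2\right) 2 = 2 \cdot 2 = 4$)
$- 150 p{\left(Z{\left(-3 \right)} \right)} j{\left(9 \right)} = \left(-150\right) 4 \left(4 - 9\right) = - 600 \left(4 - 9\right) = \left(-600\right) \left(-5\right) = 3000$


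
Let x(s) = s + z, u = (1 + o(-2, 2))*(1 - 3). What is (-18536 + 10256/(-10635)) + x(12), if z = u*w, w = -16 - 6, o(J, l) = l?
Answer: -195609176/10635 ≈ -18393.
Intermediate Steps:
w = -22
u = -6 (u = (1 + 2)*(1 - 3) = 3*(-2) = -6)
z = 132 (z = -6*(-22) = 132)
x(s) = 132 + s (x(s) = s + 132 = 132 + s)
(-18536 + 10256/(-10635)) + x(12) = (-18536 + 10256/(-10635)) + (132 + 12) = (-18536 + 10256*(-1/10635)) + 144 = (-18536 - 10256/10635) + 144 = -197140616/10635 + 144 = -195609176/10635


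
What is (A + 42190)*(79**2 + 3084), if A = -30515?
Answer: 108869375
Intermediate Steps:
(A + 42190)*(79**2 + 3084) = (-30515 + 42190)*(79**2 + 3084) = 11675*(6241 + 3084) = 11675*9325 = 108869375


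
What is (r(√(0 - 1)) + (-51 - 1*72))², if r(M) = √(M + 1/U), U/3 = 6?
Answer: (738 - √2*√(1 + 18*I))²/36 ≈ 14950.0 - 168.19*I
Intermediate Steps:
U = 18 (U = 3*6 = 18)
r(M) = √(1/18 + M) (r(M) = √(M + 1/18) = √(1/18 + M))
(r(√(0 - 1)) + (-51 - 1*72))² = (√(2 + 36*√(0 - 1))/6 + (-51 - 1*72))² = (√(2 + 36*√(-1))/6 + (-51 - 72))² = (√(2 + 36*I)/6 - 123)² = (-123 + √(2 + 36*I)/6)²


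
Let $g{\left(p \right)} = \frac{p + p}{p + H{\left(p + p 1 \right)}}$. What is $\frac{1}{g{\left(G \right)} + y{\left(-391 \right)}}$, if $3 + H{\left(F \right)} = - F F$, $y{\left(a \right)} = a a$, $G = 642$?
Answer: $\frac{549339}{83983495231} \approx 6.541 \cdot 10^{-6}$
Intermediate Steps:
$y{\left(a \right)} = a^{2}$
$H{\left(F \right)} = -3 - F^{2}$ ($H{\left(F \right)} = -3 + - F F = -3 - F^{2}$)
$g{\left(p \right)} = \frac{2 p}{-3 + p - 4 p^{2}}$ ($g{\left(p \right)} = \frac{p + p}{p - \left(3 + \left(p + p 1\right)^{2}\right)} = \frac{2 p}{p - \left(3 + \left(p + p\right)^{2}\right)} = \frac{2 p}{p - \left(3 + \left(2 p\right)^{2}\right)} = \frac{2 p}{p - \left(3 + 4 p^{2}\right)} = \frac{2 p}{-3 + p - 4 p^{2}}$)
$\frac{1}{g{\left(G \right)} + y{\left(-391 \right)}} = \frac{1}{\left(-2\right) 642 \frac{1}{3 - 642 + 4 \cdot 642^{2}} + \left(-391\right)^{2}} = \frac{1}{\left(-2\right) 642 \frac{1}{3 - 642 + 4 \cdot 412164} + 152881} = \frac{1}{\left(-2\right) 642 \frac{1}{3 - 642 + 1648656} + 152881} = \frac{1}{\left(-2\right) 642 \cdot \frac{1}{1648017} + 152881} = \frac{1}{- \frac{428}{549339} + 152881} = \frac{1}{\frac{83983495231}{549339}} = \frac{549339}{83983495231}$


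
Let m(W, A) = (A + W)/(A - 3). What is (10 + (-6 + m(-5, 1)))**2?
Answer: 36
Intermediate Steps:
m(W, A) = (A + W)/(-3 + A)
(10 + (-6 + m(-5, 1)))**2 = (10 + (-6 + (1 - 5)/(-3 + 1)))**2 = (10 + (-6 - 4/(-2)))**2 = (10 + (-6 - 1/2*(-4)))**2 = (10 + (-6 + 2))**2 = (10 - 4)**2 = 6**2 = 36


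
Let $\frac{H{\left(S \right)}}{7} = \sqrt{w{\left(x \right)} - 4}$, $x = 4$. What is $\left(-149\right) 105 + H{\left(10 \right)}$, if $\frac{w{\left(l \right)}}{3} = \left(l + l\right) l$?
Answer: $-15645 + 14 \sqrt{23} \approx -15578.0$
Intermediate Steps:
$w{\left(l \right)} = 6 l^{2}$ ($w{\left(l \right)} = 3 \left(l + l\right) l = 3 \cdot 2 l l = 3 \cdot 2 l^{2} = 6 l^{2}$)
$H{\left(S \right)} = 14 \sqrt{23}$ ($H{\left(S \right)} = 7 \sqrt{6 \cdot 4^{2} - 4} = 7 \sqrt{6 \cdot 16 - 4} = 7 \sqrt{96 - 4} = 7 \sqrt{92} = 7 \cdot 2 \sqrt{23} = 14 \sqrt{23}$)
$\left(-149\right) 105 + H{\left(10 \right)} = \left(-149\right) 105 + 14 \sqrt{23} = -15645 + 14 \sqrt{23}$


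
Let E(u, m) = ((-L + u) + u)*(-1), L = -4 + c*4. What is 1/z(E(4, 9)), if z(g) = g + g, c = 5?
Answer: 1/16 ≈ 0.062500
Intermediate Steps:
L = 16 (L = -4 + 5*4 = -4 + 20 = 16)
E(u, m) = 16 - 2*u (E(u, m) = ((-1*16 + u) + u)*(-1) = ((-16 + u) + u)*(-1) = (-16 + 2*u)*(-1) = 16 - 2*u)
z(g) = 2*g
1/z(E(4, 9)) = 1/(2*(16 - 2*4)) = 1/(2*(16 - 8)) = 1/(2*8) = 1/16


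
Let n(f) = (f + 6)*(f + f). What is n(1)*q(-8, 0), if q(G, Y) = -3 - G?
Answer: 70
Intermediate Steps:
n(f) = 2*f*(6 + f) (n(f) = (6 + f)*(2*f) = 2*f*(6 + f))
n(1)*q(-8, 0) = (2*1*(6 + 1))*(-3 - 1*(-8)) = (2*1*7)*(-3 + 8) = 14*5 = 70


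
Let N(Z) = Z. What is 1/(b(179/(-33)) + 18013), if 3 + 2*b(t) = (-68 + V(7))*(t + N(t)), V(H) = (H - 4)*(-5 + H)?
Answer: 66/1210955 ≈ 5.4502e-5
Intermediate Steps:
V(H) = (-5 + H)*(-4 + H) (V(H) = (-4 + H)*(-5 + H) = (-5 + H)*(-4 + H))
b(t) = -3/2 - 62*t (b(t) = -3/2 + ((-68 + (20 + 7² - 9*7))*(t + t))/2 = -3/2 + ((-68 + (20 + 49 - 63))*(2*t))/2 = -3/2 + ((-68 + 6)*(2*t))/2 = -3/2 + (-124*t)/2 = -3/2 - 62*t)
1/(b(179/(-33)) + 18013) = 1/((-3/2 - 11098/(-33)) + 18013) = 1/((-3/2 - 11098*(-1)/33) + 18013) = 1/((-3/2 - 62*(-179/33)) + 18013) = 1/((-3/2 + 11098/33) + 18013) = 1/(22097/66 + 18013) = 1/(1210955/66) = 66/1210955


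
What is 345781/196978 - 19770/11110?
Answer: -5262815/218842558 ≈ -0.024048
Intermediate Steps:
345781/196978 - 19770/11110 = 345781*(1/196978) - 19770*1/11110 = 345781/196978 - 1977/1111 = -5262815/218842558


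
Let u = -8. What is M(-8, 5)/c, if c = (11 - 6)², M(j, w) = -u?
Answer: 8/25 ≈ 0.32000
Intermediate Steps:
M(j, w) = 8 (M(j, w) = -1*(-8) = 8)
c = 25 (c = 5² = 25)
M(-8, 5)/c = 8/25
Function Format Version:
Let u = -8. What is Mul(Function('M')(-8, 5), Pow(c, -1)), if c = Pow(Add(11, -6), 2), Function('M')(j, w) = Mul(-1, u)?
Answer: Rational(8, 25) ≈ 0.32000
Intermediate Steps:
Function('M')(j, w) = 8 (Function('M')(j, w) = Mul(-1, -8) = 8)
c = 25 (c = Pow(5, 2) = 25)
Mul(Function('M')(-8, 5), Pow(c, -1)) = Mul(8, Pow(25, -1)) = Mul(8, Rational(1, 25)) = Rational(8, 25)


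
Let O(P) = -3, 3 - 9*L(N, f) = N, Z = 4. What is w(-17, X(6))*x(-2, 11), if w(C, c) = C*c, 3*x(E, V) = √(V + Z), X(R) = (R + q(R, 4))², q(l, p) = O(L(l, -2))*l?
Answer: -816*√15 ≈ -3160.4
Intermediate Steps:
L(N, f) = ⅓ - N/9
q(l, p) = -3*l
X(R) = 4*R² (X(R) = (R - 3*R)² = (-2*R)² = 4*R²)
x(E, V) = √(4 + V)/3 (x(E, V) = √(V + 4)/3 = √(4 + V)/3)
w(-17, X(6))*x(-2, 11) = (-68*6²)*(√(4 + 11)/3) = (-68*36)*(√15/3) = (-17*144)*(√15/3) = -816*√15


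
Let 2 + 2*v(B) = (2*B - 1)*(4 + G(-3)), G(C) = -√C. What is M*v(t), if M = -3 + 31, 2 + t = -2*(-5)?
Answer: 812 - 210*I*√3 ≈ 812.0 - 363.73*I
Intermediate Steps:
t = 8 (t = -2 - 2*(-5) = -2 + 10 = 8)
M = 28
v(B) = -1 + (-1 + 2*B)*(4 - I*√3)/2 (v(B) = -1 + ((2*B - 1)*(4 - √(-3)))/2 = -1 + ((-1 + 2*B)*(4 - I*√3))/2 = -1 + (-1 + 2*B)*(4 - I*√3)/2)
M*v(t) = 28*(-3 + 4*8 + I*√3/2 - 1*I*8*√3) = 28*(-3 + 32 + I*√3/2 - 8*I*√3) = 28*(29 - 15*I*√3/2) = 812 - 210*I*√3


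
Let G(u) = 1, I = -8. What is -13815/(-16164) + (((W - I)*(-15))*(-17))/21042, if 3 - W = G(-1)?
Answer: 6146545/6298572 ≈ 0.97586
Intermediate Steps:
W = 2 (W = 3 - 1*1 = 3 - 1 = 2)
-13815/(-16164) + (((W - I)*(-15))*(-17))/21042 = -13815/(-16164) + (((2 - 1*(-8))*(-15))*(-17))/21042 = -13815*(-1/16164) + (((2 + 8)*(-15))*(-17))*(1/21042) = 1535/1796 + ((10*(-15))*(-17))*(1/21042) = 1535/1796 - 150*(-17)*(1/21042) = 1535/1796 + 2550*(1/21042) = 1535/1796 + 425/3507 = 6146545/6298572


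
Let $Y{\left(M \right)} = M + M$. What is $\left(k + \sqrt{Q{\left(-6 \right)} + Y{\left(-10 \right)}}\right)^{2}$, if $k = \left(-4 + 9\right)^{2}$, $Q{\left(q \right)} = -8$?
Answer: $597 + 100 i \sqrt{7} \approx 597.0 + 264.58 i$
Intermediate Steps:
$Y{\left(M \right)} = 2 M$
$k = 25$ ($k = 5^{2} = 25$)
$\left(k + \sqrt{Q{\left(-6 \right)} + Y{\left(-10 \right)}}\right)^{2} = \left(25 + \sqrt{-8 + 2 \left(-10\right)}\right)^{2} = \left(25 + \sqrt{-8 - 20}\right)^{2} = \left(25 + \sqrt{-28}\right)^{2} = \left(25 + 2 i \sqrt{7}\right)^{2}$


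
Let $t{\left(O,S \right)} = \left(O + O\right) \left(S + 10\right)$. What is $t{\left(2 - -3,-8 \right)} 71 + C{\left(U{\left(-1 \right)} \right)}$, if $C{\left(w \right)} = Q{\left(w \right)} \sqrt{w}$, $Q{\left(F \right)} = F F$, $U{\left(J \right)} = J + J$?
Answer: $1420 + 4 i \sqrt{2} \approx 1420.0 + 5.6569 i$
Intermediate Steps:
$U{\left(J \right)} = 2 J$
$Q{\left(F \right)} = F^{2}$
$C{\left(w \right)} = w^{\frac{5}{2}}$ ($C{\left(w \right)} = w^{2} \sqrt{w} = w^{\frac{5}{2}}$)
$t{\left(O,S \right)} = 2 O \left(10 + S\right)$
$t{\left(2 - -3,-8 \right)} 71 + C{\left(U{\left(-1 \right)} \right)} = 2 \left(2 - -3\right) \left(10 - 8\right) 71 + \left(2 \left(-1\right)\right)^{\frac{5}{2}} = 2 \left(2 + 3\right) 2 \cdot 71 + \left(-2\right)^{\frac{5}{2}} = 2 \cdot 5 \cdot 2 \cdot 71 + 4 i \sqrt{2} = 20 \cdot 71 + 4 i \sqrt{2} = 1420 + 4 i \sqrt{2}$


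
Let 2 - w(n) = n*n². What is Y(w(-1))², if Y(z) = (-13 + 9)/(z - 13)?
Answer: 4/25 ≈ 0.16000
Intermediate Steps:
w(n) = 2 - n³ (w(n) = 2 - n*n² = 2 - n³)
Y(z) = -4/(-13 + z)
Y(w(-1))² = (-4/(-13 + (2 - 1*(-1)³)))² = (-4/(-13 + (2 - 1*(-1))))² = (-4/(-13 + (2 + 1)))² = (-4/(-13 + 3))² = (-4/(-10))² = (-4*(-⅒))² = (⅖)² = 4/25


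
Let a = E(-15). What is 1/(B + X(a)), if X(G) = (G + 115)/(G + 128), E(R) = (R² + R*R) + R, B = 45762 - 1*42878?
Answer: 563/1624242 ≈ 0.00034662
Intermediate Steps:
B = 2884 (B = 45762 - 42878 = 2884)
E(R) = R + 2*R² (E(R) = (R² + R²) + R = 2*R² + R = R + 2*R²)
a = 435 (a = -15*(1 + 2*(-15)) = -15*(1 - 30) = -15*(-29) = 435)
X(G) = (115 + G)/(128 + G)
1/(B + X(a)) = 1/(2884 + (115 + 435)/(128 + 435)) = 1/(2884 + 550/563) = 1/(1624242/563) = 563/1624242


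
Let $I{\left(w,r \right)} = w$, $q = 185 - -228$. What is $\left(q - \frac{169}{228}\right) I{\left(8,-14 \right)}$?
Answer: $\frac{187990}{57} \approx 3298.1$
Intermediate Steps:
$q = 413$ ($q = 185 + 228 = 413$)
$\left(q - \frac{169}{228}\right) I{\left(8,-14 \right)} = \left(413 - \frac{169}{228}\right) 8 = \frac{93995}{228} \cdot 8 = \frac{187990}{57}$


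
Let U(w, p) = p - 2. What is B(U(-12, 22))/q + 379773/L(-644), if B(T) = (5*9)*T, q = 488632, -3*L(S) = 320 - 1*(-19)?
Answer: -46392284709/13803854 ≈ -3360.8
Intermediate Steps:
L(S) = -113 (L(S) = -(320 - 1*(-19))/3 = -(320 + 19)/3 = -⅓*339 = -113)
U(w, p) = -2 + p
B(T) = 45*T
B(U(-12, 22))/q + 379773/L(-644) = (45*(-2 + 22))/488632 + 379773/(-113) = (45*20)*(1/488632) + 379773*(-1/113) = 900*(1/488632) - 379773/113 = 225/122158 - 379773/113 = -46392284709/13803854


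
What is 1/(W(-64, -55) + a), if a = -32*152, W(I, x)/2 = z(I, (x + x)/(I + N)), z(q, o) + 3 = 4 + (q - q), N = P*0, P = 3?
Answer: -1/4862 ≈ -0.00020568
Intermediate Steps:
N = 0 (N = 3*0 = 0)
z(q, o) = 1 (z(q, o) = -3 + (4 + (q - q)) = -3 + (4 + 0) = -3 + 4 = 1)
W(I, x) = 2 (W(I, x) = 2*1 = 2)
a = -4864
1/(W(-64, -55) + a) = 1/(2 - 4864) = 1/(-4862) = -1/4862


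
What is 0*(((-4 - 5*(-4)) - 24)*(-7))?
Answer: 0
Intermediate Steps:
0*(((-4 - 5*(-4)) - 24)*(-7)) = 0*(((-4 + 20) - 24)*(-7)) = 0*((16 - 24)*(-7)) = 0*(-8*(-7)) = 0*56 = 0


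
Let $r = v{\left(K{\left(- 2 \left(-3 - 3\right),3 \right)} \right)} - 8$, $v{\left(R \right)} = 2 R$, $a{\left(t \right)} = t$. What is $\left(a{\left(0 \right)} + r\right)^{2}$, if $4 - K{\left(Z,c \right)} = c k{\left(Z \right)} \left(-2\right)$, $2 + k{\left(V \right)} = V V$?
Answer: $2903616$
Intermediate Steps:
$k{\left(V \right)} = -2 + V^{2}$ ($k{\left(V \right)} = -2 + V V = -2 + V^{2}$)
$K{\left(Z,c \right)} = 4 + 2 c \left(-2 + Z^{2}\right)$ ($K{\left(Z,c \right)} = 4 - c \left(-2 + Z^{2}\right) \left(-2\right) = 4 - - 2 c \left(-2 + Z^{2}\right) = 4 + 2 c \left(-2 + Z^{2}\right)$)
$r = 1704$ ($r = 2 \left(4 + 2 \cdot 3 \left(-2 + \left(- 2 \left(-3 - 3\right)\right)^{2}\right)\right) - 8 = 2 \left(4 + 2 \cdot 3 \left(-2 + \left(\left(-2\right) \left(-6\right)\right)^{2}\right)\right) - 8 = 2 \left(4 + 2 \cdot 3 \left(-2 + 12^{2}\right)\right) - 8 = 2 \left(4 + 2 \cdot 3 \left(-2 + 144\right)\right) - 8 = 2 \left(4 + 2 \cdot 3 \cdot 142\right) - 8 = 2 \left(4 + 852\right) - 8 = 2 \cdot 856 - 8 = 1712 - 8 = 1704$)
$\left(a{\left(0 \right)} + r\right)^{2} = \left(0 + 1704\right)^{2} = 1704^{2} = 2903616$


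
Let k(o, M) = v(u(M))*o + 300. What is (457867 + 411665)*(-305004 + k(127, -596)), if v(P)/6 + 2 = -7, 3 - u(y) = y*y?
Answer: -270913128984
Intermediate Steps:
u(y) = 3 - y**2 (u(y) = 3 - y*y = 3 - y**2)
v(P) = -54 (v(P) = -12 + 6*(-7) = -12 - 42 = -54)
k(o, M) = 300 - 54*o (k(o, M) = -54*o + 300 = 300 - 54*o)
(457867 + 411665)*(-305004 + k(127, -596)) = (457867 + 411665)*(-305004 + (300 - 54*127)) = 869532*(-305004 + (300 - 6858)) = 869532*(-305004 - 6558) = 869532*(-311562) = -270913128984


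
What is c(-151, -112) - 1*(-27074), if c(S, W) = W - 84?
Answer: 26878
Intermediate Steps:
c(S, W) = -84 + W
c(-151, -112) - 1*(-27074) = (-84 - 112) - 1*(-27074) = -196 + 27074 = 26878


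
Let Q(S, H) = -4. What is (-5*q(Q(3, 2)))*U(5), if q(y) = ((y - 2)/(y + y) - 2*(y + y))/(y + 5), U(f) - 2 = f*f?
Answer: -9045/4 ≈ -2261.3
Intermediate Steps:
U(f) = 2 + f² (U(f) = 2 + f*f = 2 + f²)
q(y) = (-4*y + (-2 + y)/(2*y))/(5 + y) (q(y) = ((-2 + y)/((2*y)) - 4*y)/(5 + y) = ((-2 + y)*(1/(2*y)) - 4*y)/(5 + y) = ((-2 + y)/(2*y) - 4*y)/(5 + y) = (-4*y + (-2 + y)/(2*y))/(5 + y))
(-5*q(Q(3, 2)))*U(5) = (-5*(-2 - 4 - 8*(-4)²)/(2*(-4)*(5 - 4)))*(2 + 5²) = (-5*(-1)*(-2 - 4 - 8*16)/(2*4*1))*(2 + 25) = -5*(-1)*(-2 - 4 - 128)/(2*4)*27 = -5*(-1)*(-134)/(2*4)*27 = -5*67/4*27 = -335/4*27 = -9045/4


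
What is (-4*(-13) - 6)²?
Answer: 2116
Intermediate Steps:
(-4*(-13) - 6)² = (52 - 6)² = 46² = 2116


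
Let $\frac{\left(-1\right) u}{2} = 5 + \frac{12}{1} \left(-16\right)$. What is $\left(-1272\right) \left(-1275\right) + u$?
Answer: $1622174$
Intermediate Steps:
$u = 374$ ($u = - 2 \left(5 + \frac{12}{1} \left(-16\right)\right) = - 2 \left(5 + 12 \cdot 1 \left(-16\right)\right) = - 2 \left(5 + 12 \left(-16\right)\right) = - 2 \left(5 - 192\right) = \left(-2\right) \left(-187\right) = 374$)
$\left(-1272\right) \left(-1275\right) + u = \left(-1272\right) \left(-1275\right) + 374 = 1621800 + 374 = 1622174$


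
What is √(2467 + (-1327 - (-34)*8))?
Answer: 2*√353 ≈ 37.577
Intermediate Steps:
√(2467 + (-1327 - (-34)*8)) = √(2467 + (-1327 - 1*(-272))) = √(2467 + (-1327 + 272)) = √(2467 - 1055) = √1412 = 2*√353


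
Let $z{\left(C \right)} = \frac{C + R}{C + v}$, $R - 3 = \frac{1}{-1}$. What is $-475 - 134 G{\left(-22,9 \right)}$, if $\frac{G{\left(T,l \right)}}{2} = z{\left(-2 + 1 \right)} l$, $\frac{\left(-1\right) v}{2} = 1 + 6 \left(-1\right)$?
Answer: $-743$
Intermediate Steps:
$v = 10$ ($v = - 2 \left(1 + 6 \left(-1\right)\right) = - 2 \left(1 - 6\right) = \left(-2\right) \left(-5\right) = 10$)
$R = 2$ ($R = 3 + \frac{1}{-1} = 3 - 1 = 2$)
$z{\left(C \right)} = \frac{2 + C}{10 + C}$ ($z{\left(C \right)} = \frac{C + 2}{C + 10} = \frac{2 + C}{10 + C}$)
$G{\left(T,l \right)} = \frac{2 l}{9}$ ($G{\left(T,l \right)} = 2 \frac{2 + \left(-2 + 1\right)}{10 + \left(-2 + 1\right)} l = 2 \frac{2 - 1}{10 - 1} l = 2 \cdot \frac{1}{9} \cdot 1 l = 2 \frac{l}{9} = \frac{2 l}{9}$)
$-475 - 134 G{\left(-22,9 \right)} = -475 - 134 \cdot \frac{2}{9} \cdot 9 = -475 - 268 = -743$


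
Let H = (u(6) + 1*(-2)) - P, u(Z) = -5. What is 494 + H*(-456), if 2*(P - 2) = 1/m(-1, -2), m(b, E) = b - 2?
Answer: 4522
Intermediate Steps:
m(b, E) = -2 + b
P = 11/6 (P = 2 + 1/(2*(-2 - 1)) = 2 + (½)/(-3) = 2 + (½)*(-⅓) = 2 - ⅙ = 11/6 ≈ 1.8333)
H = -53/6 (H = (-5 + 1*(-2)) - 1*11/6 = (-5 - 2) - 11/6 = -7 - 11/6 = -53/6 ≈ -8.8333)
494 + H*(-456) = 494 - 53/6*(-456) = 494 + 4028 = 4522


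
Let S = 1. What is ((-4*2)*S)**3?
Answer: -512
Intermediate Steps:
((-4*2)*S)**3 = (-4*2*1)**3 = (-8*1)**3 = (-8)**3 = -512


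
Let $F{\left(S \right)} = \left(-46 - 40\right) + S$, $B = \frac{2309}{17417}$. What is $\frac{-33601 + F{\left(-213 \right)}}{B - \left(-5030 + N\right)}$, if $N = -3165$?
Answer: $- \frac{49203025}{11894552} \approx -4.1366$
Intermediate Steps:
$B = \frac{2309}{17417}$ ($B = 2309 \cdot \frac{1}{17417} = \frac{2309}{17417} \approx 0.13257$)
$F{\left(S \right)} = -86 + S$
$\frac{-33601 + F{\left(-213 \right)}}{B - \left(-5030 + N\right)} = \frac{-33601 - 299}{\frac{2309}{17417} + \left(5030 - -3165\right)} = \frac{-33601 - 299}{\frac{2309}{17417} + \left(5030 + 3165\right)} = - \frac{33900}{\frac{2309}{17417} + 8195} = - \frac{33900}{\frac{142734624}{17417}} = \left(-33900\right) \frac{17417}{142734624} = - \frac{49203025}{11894552}$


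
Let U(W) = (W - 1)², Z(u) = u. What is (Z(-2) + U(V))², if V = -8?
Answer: 6241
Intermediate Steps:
U(W) = (-1 + W)²
(Z(-2) + U(V))² = (-2 + (-1 - 8)²)² = (-2 + (-9)²)² = (-2 + 81)² = 79² = 6241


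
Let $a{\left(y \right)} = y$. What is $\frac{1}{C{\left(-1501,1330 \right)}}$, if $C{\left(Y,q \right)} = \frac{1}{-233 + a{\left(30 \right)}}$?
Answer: $-203$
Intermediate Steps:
$C{\left(Y,q \right)} = - \frac{1}{203}$ ($C{\left(Y,q \right)} = \frac{1}{-233 + 30} = \frac{1}{-203} = - \frac{1}{203}$)
$\frac{1}{C{\left(-1501,1330 \right)}} = \frac{1}{- \frac{1}{203}} = -203$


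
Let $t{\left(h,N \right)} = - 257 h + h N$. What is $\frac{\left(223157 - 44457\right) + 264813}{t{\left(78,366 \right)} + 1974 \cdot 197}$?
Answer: $\frac{443513}{397380} \approx 1.1161$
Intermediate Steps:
$t{\left(h,N \right)} = - 257 h + N h$
$\frac{\left(223157 - 44457\right) + 264813}{t{\left(78,366 \right)} + 1974 \cdot 197} = \frac{\left(223157 - 44457\right) + 264813}{78 \left(-257 + 366\right) + 1974 \cdot 197} = \frac{\left(223157 - 44457\right) + 264813}{78 \cdot 109 + 388878} = \frac{178700 + 264813}{8502 + 388878} = \frac{443513}{397380}$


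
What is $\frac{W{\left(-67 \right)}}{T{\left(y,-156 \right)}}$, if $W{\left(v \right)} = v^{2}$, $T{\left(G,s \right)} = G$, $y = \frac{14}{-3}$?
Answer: $- \frac{13467}{14} \approx -961.93$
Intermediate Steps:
$y = - \frac{14}{3}$ ($y = 14 \left(- \frac{1}{3}\right) = - \frac{14}{3} \approx -4.6667$)
$\frac{W{\left(-67 \right)}}{T{\left(y,-156 \right)}} = \frac{\left(-67\right)^{2}}{- \frac{14}{3}} = 4489 \left(- \frac{3}{14}\right) = - \frac{13467}{14}$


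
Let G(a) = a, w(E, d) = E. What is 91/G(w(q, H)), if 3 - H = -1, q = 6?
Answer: 91/6 ≈ 15.167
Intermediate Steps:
H = 4 (H = 3 - 1*(-1) = 3 + 1 = 4)
91/G(w(q, H)) = 91/6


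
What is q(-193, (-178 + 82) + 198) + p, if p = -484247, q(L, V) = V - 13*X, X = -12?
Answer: -483989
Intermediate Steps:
q(L, V) = 156 + V (q(L, V) = V - 13*(-12) = V + 156 = 156 + V)
q(-193, (-178 + 82) + 198) + p = (156 + ((-178 + 82) + 198)) - 484247 = (156 + (-96 + 198)) - 484247 = (156 + 102) - 484247 = 258 - 484247 = -483989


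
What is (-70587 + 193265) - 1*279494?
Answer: -156816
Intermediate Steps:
(-70587 + 193265) - 1*279494 = 122678 - 279494 = -156816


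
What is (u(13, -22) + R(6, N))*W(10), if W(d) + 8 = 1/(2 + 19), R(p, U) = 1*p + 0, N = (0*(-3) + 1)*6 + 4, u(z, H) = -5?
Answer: -167/21 ≈ -7.9524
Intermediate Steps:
N = 10 (N = (0 + 1)*6 + 4 = 1*6 + 4 = 6 + 4 = 10)
R(p, U) = p (R(p, U) = p + 0 = p)
W(d) = -167/21 (W(d) = -8 + 1/(2 + 19) = -8 + 1/21 = -167/21)
(u(13, -22) + R(6, N))*W(10) = (-5 + 6)*(-167/21) = 1*(-167/21) = -167/21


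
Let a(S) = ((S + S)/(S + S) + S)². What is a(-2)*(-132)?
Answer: -132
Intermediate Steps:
a(S) = (1 + S)² (a(S) = ((2*S)/((2*S)) + S)² = ((2*S)*(1/(2*S)) + S)² = (1 + S)²)
a(-2)*(-132) = (1 - 2)²*(-132) = (-1)²*(-132) = 1*(-132) = -132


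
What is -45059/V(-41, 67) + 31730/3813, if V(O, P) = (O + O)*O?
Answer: -38747/7626 ≈ -5.0809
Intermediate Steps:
V(O, P) = 2*O² (V(O, P) = (2*O)*O = 2*O²)
-45059/V(-41, 67) + 31730/3813 = -45059/(2*(-41)²) + 31730/3813 = -45059/(2*1681) + 31730*(1/3813) = -45059/3362 + 31730/3813 = -45059*1/3362 + 31730/3813 = -1099/82 + 31730/3813 = -38747/7626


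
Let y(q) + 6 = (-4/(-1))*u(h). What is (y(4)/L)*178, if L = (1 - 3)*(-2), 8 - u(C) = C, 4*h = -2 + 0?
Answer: 1246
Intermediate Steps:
h = -½ (h = (-2 + 0)/4 = (¼)*(-2) = -½ ≈ -0.50000)
u(C) = 8 - C
L = 4 (L = -2*(-2) = 4)
y(q) = 28 (y(q) = -6 + (-4/(-1))*(8 - 1*(-½)) = -6 + (-4*(-1))*(8 + ½) = -6 + 4*(17/2) = -6 + 34 = 28)
(y(4)/L)*178 = (28/4)*178 = (28*(¼))*178 = 7*178 = 1246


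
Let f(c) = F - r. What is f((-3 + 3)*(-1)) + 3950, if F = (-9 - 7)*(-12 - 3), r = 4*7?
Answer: 4162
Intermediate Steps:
r = 28
F = 240 (F = -16*(-15) = 240)
f(c) = 212 (f(c) = 240 - 1*28 = 240 - 28 = 212)
f((-3 + 3)*(-1)) + 3950 = 212 + 3950 = 4162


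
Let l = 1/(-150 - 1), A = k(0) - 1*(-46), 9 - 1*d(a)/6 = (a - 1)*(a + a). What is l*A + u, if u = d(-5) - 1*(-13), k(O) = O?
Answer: -44289/151 ≈ -293.30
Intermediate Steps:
d(a) = 54 - 12*a*(-1 + a) (d(a) = 54 - 6*(a - 1)*(a + a) = 54 - 6*(-1 + a)*2*a = 54 - 12*a*(-1 + a))
A = 46 (A = 0 - 1*(-46) = 0 + 46 = 46)
u = -293 (u = (54 - 12*(-5)² + 12*(-5)) - 1*(-13) = (54 - 12*25 - 60) + 13 = (54 - 300 - 60) + 13 = -306 + 13 = -293)
l = -1/151 (l = 1/(-151) = -1/151 ≈ -0.0066225)
l*A + u = -1/151*46 - 293 = -46/151 - 293 = -44289/151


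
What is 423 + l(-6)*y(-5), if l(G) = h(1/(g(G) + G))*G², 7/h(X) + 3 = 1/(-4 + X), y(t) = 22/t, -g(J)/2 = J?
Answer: 95379/125 ≈ 763.03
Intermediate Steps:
g(J) = -2*J
h(X) = 7/(-3 + 1/(-4 + X))
l(G) = 7*G²*(4 + 1/G)/(-13 - 3/G) (l(G) = (7*(4 - 1/(-2*G + G))/(-13 + 3/(-2*G + G)))*G² = (7*(4 - 1/((-G)))/(-13 + 3/((-G))))*G² = (7*(4 - (-1)/G)/(-13 + 3*(-1/G)))*G² = (7*(4 + 1/G)/(-13 - 3/G))*G² = 7*G²*(4 + 1/G)/(-13 - 3/G))
423 + l(-6)*y(-5) = 423 + ((-6)²*(-7 - 28*(-6))/(3 + 13*(-6)))*(22/(-5)) = 423 + (36*(-7 + 168)/(3 - 78))*(22*(-⅕)) = 423 + (36*161/(-75))*(-22/5) = 423 + (36*(-1/75)*161)*(-22/5) = 423 - 1932/25*(-22/5) = 423 + 42504/125 = 95379/125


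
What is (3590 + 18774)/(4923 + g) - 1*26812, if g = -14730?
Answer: -262967648/9807 ≈ -26814.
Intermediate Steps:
(3590 + 18774)/(4923 + g) - 1*26812 = (3590 + 18774)/(4923 - 14730) - 1*26812 = 22364/(-9807) - 26812 = 22364*(-1/9807) - 26812 = -22364/9807 - 26812 = -262967648/9807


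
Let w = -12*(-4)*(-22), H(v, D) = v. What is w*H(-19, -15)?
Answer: 20064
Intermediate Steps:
w = -1056 (w = 48*(-22) = -1056)
w*H(-19, -15) = -1056*(-19) = 20064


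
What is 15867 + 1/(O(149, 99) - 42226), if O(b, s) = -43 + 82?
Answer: 669381128/42187 ≈ 15867.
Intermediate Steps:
O(b, s) = 39
15867 + 1/(O(149, 99) - 42226) = 15867 + 1/(39 - 42226) = 15867 + 1/(-42187) = 15867 - 1/42187 = 669381128/42187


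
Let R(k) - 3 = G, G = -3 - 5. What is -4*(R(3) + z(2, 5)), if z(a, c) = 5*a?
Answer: -20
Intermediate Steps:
G = -8
R(k) = -5 (R(k) = 3 - 8 = -5)
-4*(R(3) + z(2, 5)) = -4*(-5 + 5*2) = -4*(-5 + 10) = -4*5 = -20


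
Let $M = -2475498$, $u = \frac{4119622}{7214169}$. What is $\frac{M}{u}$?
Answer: $- \frac{8929330465581}{2059811} \approx -4.335 \cdot 10^{6}$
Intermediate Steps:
$u = \frac{4119622}{7214169}$ ($u = 4119622 \cdot \frac{1}{7214169} = \frac{4119622}{7214169} \approx 0.57105$)
$\frac{M}{u} = - \frac{2475498}{\frac{4119622}{7214169}} = \left(-2475498\right) \frac{7214169}{4119622} = - \frac{8929330465581}{2059811}$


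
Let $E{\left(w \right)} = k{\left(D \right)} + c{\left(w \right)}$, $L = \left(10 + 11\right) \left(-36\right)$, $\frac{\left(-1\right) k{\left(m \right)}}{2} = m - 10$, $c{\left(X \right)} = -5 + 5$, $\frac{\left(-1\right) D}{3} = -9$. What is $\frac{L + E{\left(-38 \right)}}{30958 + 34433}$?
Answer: $- \frac{790}{65391} \approx -0.012081$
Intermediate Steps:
$D = 27$ ($D = \left(-3\right) \left(-9\right) = 27$)
$c{\left(X \right)} = 0$
$k{\left(m \right)} = 20 - 2 m$ ($k{\left(m \right)} = - 2 \left(m - 10\right) = - 2 \left(-10 + m\right) = 20 - 2 m$)
$L = -756$ ($L = 21 \left(-36\right) = -756$)
$E{\left(w \right)} = -34$ ($E{\left(w \right)} = \left(20 - 54\right) + 0 = -34 + 0 = -34$)
$\frac{L + E{\left(-38 \right)}}{30958 + 34433} = \frac{-756 - 34}{30958 + 34433} = - \frac{790}{65391}$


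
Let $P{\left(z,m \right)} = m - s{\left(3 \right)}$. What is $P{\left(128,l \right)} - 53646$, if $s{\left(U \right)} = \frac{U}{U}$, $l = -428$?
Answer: $-54075$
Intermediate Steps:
$s{\left(U \right)} = 1$
$P{\left(z,m \right)} = -1 + m$ ($P{\left(z,m \right)} = m - 1 = -1 + m$)
$P{\left(128,l \right)} - 53646 = \left(-1 - 428\right) - 53646 = -429 - 53646 = -54075$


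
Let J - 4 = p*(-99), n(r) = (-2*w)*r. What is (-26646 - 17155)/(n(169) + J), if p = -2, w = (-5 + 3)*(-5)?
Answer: 43801/3178 ≈ 13.783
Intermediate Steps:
w = 10 (w = -2*(-5) = 10)
n(r) = -20*r (n(r) = (-2*10)*r = -20*r)
J = 202 (J = 4 - 2*(-99) = 4 + 198 = 202)
(-26646 - 17155)/(n(169) + J) = (-26646 - 17155)/(-20*169 + 202) = -43801/(-3380 + 202) = -43801/(-3178) = -43801*(-1/3178) = 43801/3178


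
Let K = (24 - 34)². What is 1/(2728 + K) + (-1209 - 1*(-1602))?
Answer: 1111405/2828 ≈ 393.00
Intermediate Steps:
K = 100 (K = (-10)² = 100)
1/(2728 + K) + (-1209 - 1*(-1602)) = 1/(2728 + 100) + (-1209 - 1*(-1602)) = 1/2828 + (-1209 + 1602) = 1/2828 + 393 = 1111405/2828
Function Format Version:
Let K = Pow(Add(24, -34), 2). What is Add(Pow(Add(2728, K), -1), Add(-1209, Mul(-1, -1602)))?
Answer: Rational(1111405, 2828) ≈ 393.00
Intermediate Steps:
K = 100 (K = Pow(-10, 2) = 100)
Add(Pow(Add(2728, K), -1), Add(-1209, Mul(-1, -1602))) = Add(Pow(Add(2728, 100), -1), Add(-1209, Mul(-1, -1602))) = Add(Pow(2828, -1), Add(-1209, 1602)) = Add(Rational(1, 2828), 393) = Rational(1111405, 2828)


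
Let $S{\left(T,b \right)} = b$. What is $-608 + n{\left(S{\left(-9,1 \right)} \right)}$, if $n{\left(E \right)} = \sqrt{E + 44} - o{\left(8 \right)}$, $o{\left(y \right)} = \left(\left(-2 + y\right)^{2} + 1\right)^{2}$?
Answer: $-1977 + 3 \sqrt{5} \approx -1970.3$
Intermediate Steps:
$o{\left(y \right)} = \left(1 + \left(-2 + y\right)^{2}\right)^{2}$
$n{\left(E \right)} = -1369 + \sqrt{44 + E}$ ($n{\left(E \right)} = \sqrt{E + 44} - \left(1 + \left(-2 + 8\right)^{2}\right)^{2} = \sqrt{44 + E} - \left(1 + 6^{2}\right)^{2} = \sqrt{44 + E} - \left(1 + 36\right)^{2} = \sqrt{44 + E} - 37^{2} = \sqrt{44 + E} - 1369 = -1369 + \sqrt{44 + E}$)
$-608 + n{\left(S{\left(-9,1 \right)} \right)} = -608 - \left(1369 - \sqrt{44 + 1}\right) = -608 - \left(1369 - \sqrt{45}\right) = -608 - \left(1369 - 3 \sqrt{5}\right) = -1977 + 3 \sqrt{5}$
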